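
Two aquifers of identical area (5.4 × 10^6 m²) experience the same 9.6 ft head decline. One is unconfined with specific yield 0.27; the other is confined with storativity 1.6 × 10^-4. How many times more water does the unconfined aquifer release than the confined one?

ΔV_u / ΔV_c ≈ 1690

Δh = 9.6 ft = 2.926 m
Unconfined: ΔV_u = Sy × A × Δh = 0.27 × 5.4 × 10^6 × 2.926 = 4.266 × 10^6 m³
Confined: ΔV_c = S × A × Δh = 1.6 × 10^-4 × 5.4 × 10^6 × 2.926 = 2528 m³
Ratio = ΔV_u / ΔV_c = Sy / S = 0.27 / 1.6 × 10^-4 = 1688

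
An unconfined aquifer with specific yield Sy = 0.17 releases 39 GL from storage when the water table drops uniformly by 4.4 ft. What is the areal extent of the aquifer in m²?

A ≈ 1.71 × 10^8 m²

Δh = 4.4 ft = 1.341 m
ΔV = 39 GL = 3.9 × 10^7 m³
A = ΔV / (Sy × Δh) = 3.9 × 10^7 / (0.17 × 1.341) = 1.711 × 10^8 m²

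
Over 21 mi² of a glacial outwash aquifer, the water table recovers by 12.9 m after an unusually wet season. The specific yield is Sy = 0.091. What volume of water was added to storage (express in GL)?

A = 21 mi² = 5.439 × 10^7 m²
ΔV = Sy × A × Δh = 0.091 × 5.439 × 10^7 m² × 12.9 m = 6.385 × 10^7 m³
ΔV = 6.385 × 10^7 m³ = 63.85 GL

ΔV ≈ 63.8 GL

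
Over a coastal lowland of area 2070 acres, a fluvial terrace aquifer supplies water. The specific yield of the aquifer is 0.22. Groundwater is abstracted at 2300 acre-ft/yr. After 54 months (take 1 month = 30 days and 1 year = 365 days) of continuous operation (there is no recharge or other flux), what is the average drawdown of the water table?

Δh ≈ 6.83 m

A = 2070 acres = 8.377 × 10^6 m²
Q = 2300 acre-ft/yr = 7773 m³/d
t = 54 months = 1620 d
ΔV = Q × t = 7773 m³/d × 1620 d = 1.259 × 10^7 m³
Δh = ΔV / (Sy × A) = 1.259 × 10^7 / (0.22 × 8.377 × 10^6) = 6.832 m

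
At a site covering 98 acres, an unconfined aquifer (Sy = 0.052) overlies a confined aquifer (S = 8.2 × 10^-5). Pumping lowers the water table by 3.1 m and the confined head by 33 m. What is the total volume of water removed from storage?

ΔV ≈ 65000 m³

A = 98 acres = 3.966 × 10^5 m²
Unconfined: ΔV_u = Sy × A × Δh_u = 0.052 × 3.966 × 10^5 × 3.1 = 63930 m³
Confined: ΔV_c = S × A × Δh_c = 8.2 × 10^-5 × 3.966 × 10^5 × 33 = 1073 m³
Total ΔV = 63930 + 1073 = 65000 m³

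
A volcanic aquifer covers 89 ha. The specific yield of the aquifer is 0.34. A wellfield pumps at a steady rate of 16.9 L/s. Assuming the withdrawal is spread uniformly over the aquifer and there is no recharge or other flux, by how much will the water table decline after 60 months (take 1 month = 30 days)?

A = 89 ha = 8.9 × 10^5 m²
Q = 16.9 L/s = 1460 m³/d
t = 60 months = 1800 d
ΔV = Q × t = 1460 m³/d × 1800 d = 2.628 × 10^6 m³
Δh = ΔV / (Sy × A) = 2.628 × 10^6 / (0.34 × 8.9 × 10^5) = 8.686 m

Δh ≈ 8.69 m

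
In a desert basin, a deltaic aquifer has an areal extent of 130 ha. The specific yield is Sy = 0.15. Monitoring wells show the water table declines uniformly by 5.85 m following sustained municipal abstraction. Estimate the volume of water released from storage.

A = 130 ha = 1.3 × 10^6 m²
ΔV = Sy × A × Δh = 0.15 × 1.3 × 10^6 m² × 5.85 m = 1.141 × 10^6 m³

ΔV ≈ 1.14 × 10^6 m³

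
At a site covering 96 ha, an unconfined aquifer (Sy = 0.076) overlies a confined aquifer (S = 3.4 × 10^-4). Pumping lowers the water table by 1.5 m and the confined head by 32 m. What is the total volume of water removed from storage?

A = 96 ha = 9.6 × 10^5 m²
Unconfined: ΔV_u = Sy × A × Δh_u = 0.076 × 9.6 × 10^5 × 1.5 = 1.094 × 10^5 m³
Confined: ΔV_c = S × A × Δh_c = 3.4 × 10^-4 × 9.6 × 10^5 × 32 = 10440 m³
Total ΔV = 1.094 × 10^5 + 10440 = 1.199 × 10^5 m³

ΔV ≈ 1.2 × 10^5 m³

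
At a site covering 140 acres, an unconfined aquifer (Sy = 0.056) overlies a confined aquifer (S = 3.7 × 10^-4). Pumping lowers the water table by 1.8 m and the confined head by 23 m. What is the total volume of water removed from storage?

A = 140 acres = 5.666 × 10^5 m²
Unconfined: ΔV_u = Sy × A × Δh_u = 0.056 × 5.666 × 10^5 × 1.8 = 57110 m³
Confined: ΔV_c = S × A × Δh_c = 3.7 × 10^-4 × 5.666 × 10^5 × 23 = 4821 m³
Total ΔV = 57110 + 4821 = 61930 m³

ΔV ≈ 61900 m³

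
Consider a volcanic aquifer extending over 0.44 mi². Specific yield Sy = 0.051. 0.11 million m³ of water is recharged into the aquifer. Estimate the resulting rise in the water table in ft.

A = 0.44 mi² = 1.14 × 10^6 m²
ΔV = 0.11 million m³ = 1.1 × 10^5 m³
Δh = ΔV / (Sy × A) = 1.1 × 10^5 m³ / (0.051 × 1.14 × 10^6 m²) = 1.893 m
Δh = 1.893 m = 6.21 ft

Δh ≈ 6.21 ft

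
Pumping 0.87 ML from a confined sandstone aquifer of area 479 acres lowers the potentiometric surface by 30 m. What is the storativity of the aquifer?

A = 479 acres = 1.938 × 10^6 m²
ΔV = 0.87 ML = 870 m³
S = ΔV / (A × Δh) = 870 m³ / (1.938 × 10^6 m² × 30 m) = 1.496 × 10^-5

S ≈ 1.5 × 10^-5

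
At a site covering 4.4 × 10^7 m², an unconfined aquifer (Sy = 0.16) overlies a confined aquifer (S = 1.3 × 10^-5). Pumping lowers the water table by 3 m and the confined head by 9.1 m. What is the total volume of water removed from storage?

ΔV ≈ 2.11 × 10^7 m³

Unconfined: ΔV_u = Sy × A × Δh_u = 0.16 × 4.4 × 10^7 × 3 = 2.112 × 10^7 m³
Confined: ΔV_c = S × A × Δh_c = 1.3 × 10^-5 × 4.4 × 10^7 × 9.1 = 5205 m³
Total ΔV = 2.112 × 10^7 + 5205 = 2.113 × 10^7 m³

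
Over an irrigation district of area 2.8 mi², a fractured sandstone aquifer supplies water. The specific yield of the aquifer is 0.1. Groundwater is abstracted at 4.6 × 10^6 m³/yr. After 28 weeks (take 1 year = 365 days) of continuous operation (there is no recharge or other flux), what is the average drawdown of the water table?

A = 2.8 mi² = 7.252 × 10^6 m²
Q = 4.6 × 10^6 m³/yr = 12600 m³/d
t = 28 weeks = 196 d
ΔV = Q × t = 12600 m³/d × 196 d = 2.47 × 10^6 m³
Δh = ΔV / (Sy × A) = 2.47 × 10^6 / (0.1 × 7.252 × 10^6) = 3.406 m

Δh ≈ 3.41 m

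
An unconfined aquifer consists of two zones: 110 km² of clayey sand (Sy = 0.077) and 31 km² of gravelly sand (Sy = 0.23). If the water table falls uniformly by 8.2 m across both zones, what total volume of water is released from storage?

A₁ = 110 km² = 1.1 × 10^8 m²; A₂ = 31 km² = 3.1 × 10^7 m²
ΔV₁ = 0.077 × 1.1 × 10^8 × 8.2 = 6.945 × 10^7 m³
ΔV₂ = 0.23 × 3.1 × 10^7 × 8.2 = 5.847 × 10^7 m³
ΔV = ΔV₁ + ΔV₂ = 1.279 × 10^8 m³

ΔV ≈ 1.28 × 10^8 m³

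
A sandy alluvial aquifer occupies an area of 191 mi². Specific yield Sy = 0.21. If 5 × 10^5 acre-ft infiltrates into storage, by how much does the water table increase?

A = 191 mi² = 4.947 × 10^8 m²
ΔV = 5 × 10^5 acre-ft = 6.167 × 10^8 m³
Δh = ΔV / (Sy × A) = 6.167 × 10^8 m³ / (0.21 × 4.947 × 10^8 m²) = 5.937 m

Δh ≈ 5.94 m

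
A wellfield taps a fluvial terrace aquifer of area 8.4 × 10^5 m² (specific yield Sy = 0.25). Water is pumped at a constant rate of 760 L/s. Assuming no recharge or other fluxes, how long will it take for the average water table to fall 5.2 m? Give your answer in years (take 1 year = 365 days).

ΔV = Sy × A × Δh = 0.25 × 8.4 × 10^5 × 5.2 = 1.092 × 10^6 m³
Q = 760 L/s = 65660 m³/d
t = ΔV / Q = 1.092 × 10^6 m³ / 65660 m³/d = 16.63 d
t = 16.63 d ≈ 0.04556 years

t ≈ 0.0456 years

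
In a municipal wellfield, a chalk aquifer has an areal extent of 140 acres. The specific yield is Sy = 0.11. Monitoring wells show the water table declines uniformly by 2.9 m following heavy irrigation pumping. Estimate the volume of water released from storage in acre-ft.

ΔV ≈ 147 acre-ft

A = 140 acres = 5.666 × 10^5 m²
ΔV = Sy × A × Δh = 0.11 × 5.666 × 10^5 m² × 2.9 m = 1.807 × 10^5 m³
ΔV = 1.807 × 10^5 m³ = 146.5 acre-ft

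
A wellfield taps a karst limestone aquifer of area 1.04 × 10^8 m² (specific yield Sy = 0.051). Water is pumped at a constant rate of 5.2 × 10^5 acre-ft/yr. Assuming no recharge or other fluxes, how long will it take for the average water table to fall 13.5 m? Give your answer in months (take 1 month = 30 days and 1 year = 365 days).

t ≈ 1.36 months

ΔV = Sy × A × Δh = 0.051 × 1.04 × 10^8 × 13.5 = 7.16 × 10^7 m³
Q = 5.2 × 10^5 acre-ft/yr = 1.757 × 10^6 m³/d
t = ΔV / Q = 7.16 × 10^7 m³ / 1.757 × 10^6 m³/d = 40.75 d
t = 40.75 d ≈ 1.358 months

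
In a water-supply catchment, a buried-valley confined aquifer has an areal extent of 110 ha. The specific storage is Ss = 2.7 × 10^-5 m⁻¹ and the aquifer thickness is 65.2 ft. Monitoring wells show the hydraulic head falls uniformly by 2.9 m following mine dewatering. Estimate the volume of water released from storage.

b = 65.2 ft = 19.87 m
S = Ss × b = 2.7 × 10^-5 m⁻¹ × 19.87 m = 5.366 × 10^-4
A = 110 ha = 1.1 × 10^6 m²
ΔV = S × A × Δh = 5.366 × 10^-4 × 1.1 × 10^6 m² × 2.9 m = 1712 m³

ΔV ≈ 1710 m³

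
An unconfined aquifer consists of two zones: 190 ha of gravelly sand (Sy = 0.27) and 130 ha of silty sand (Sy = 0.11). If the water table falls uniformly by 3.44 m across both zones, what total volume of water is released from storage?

ΔV ≈ 2.26 × 10^6 m³

A₁ = 190 ha = 1.9 × 10^6 m²; A₂ = 130 ha = 1.3 × 10^6 m²
ΔV₁ = 0.27 × 1.9 × 10^6 × 3.44 = 1.765 × 10^6 m³
ΔV₂ = 0.11 × 1.3 × 10^6 × 3.44 = 4.919 × 10^5 m³
ΔV = ΔV₁ + ΔV₂ = 2.257 × 10^6 m³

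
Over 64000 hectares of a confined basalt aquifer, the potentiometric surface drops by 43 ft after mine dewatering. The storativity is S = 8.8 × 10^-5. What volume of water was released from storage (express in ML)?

A = 64000 hectares = 6.4 × 10^8 m²
Δh = 43 ft = 13.11 m
ΔV = S × A × Δh = 8.8 × 10^-5 × 6.4 × 10^8 m² × 13.11 m = 7.382 × 10^5 m³
ΔV = 7.382 × 10^5 m³ = 738.2 ML

ΔV ≈ 738 ML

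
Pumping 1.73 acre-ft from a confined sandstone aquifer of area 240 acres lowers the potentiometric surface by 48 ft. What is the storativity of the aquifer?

A = 240 acres = 9.712 × 10^5 m²
Δh = 48 ft = 14.63 m
ΔV = 1.73 acre-ft = 2134 m³
S = ΔV / (A × Δh) = 2134 m³ / (9.712 × 10^5 m² × 14.63 m) = 1.502 × 10^-4

S ≈ 1.5 × 10^-4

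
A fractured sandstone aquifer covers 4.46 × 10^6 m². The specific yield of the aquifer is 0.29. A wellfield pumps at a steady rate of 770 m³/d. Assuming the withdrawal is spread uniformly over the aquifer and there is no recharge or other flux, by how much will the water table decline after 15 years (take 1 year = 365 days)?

Δh ≈ 3.26 m

t = 15 years = 5475 d
ΔV = Q × t = 770 m³/d × 5475 d = 4.216 × 10^6 m³
Δh = ΔV / (Sy × A) = 4.216 × 10^6 / (0.29 × 4.46 × 10^6) = 3.259 m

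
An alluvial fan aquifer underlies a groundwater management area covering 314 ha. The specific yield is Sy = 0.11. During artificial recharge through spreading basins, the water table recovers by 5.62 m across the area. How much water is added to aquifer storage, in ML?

A = 314 ha = 3.14 × 10^6 m²
ΔV = Sy × A × Δh = 0.11 × 3.14 × 10^6 m² × 5.62 m = 1.941 × 10^6 m³
ΔV = 1.941 × 10^6 m³ = 1941 ML

ΔV ≈ 1940 ML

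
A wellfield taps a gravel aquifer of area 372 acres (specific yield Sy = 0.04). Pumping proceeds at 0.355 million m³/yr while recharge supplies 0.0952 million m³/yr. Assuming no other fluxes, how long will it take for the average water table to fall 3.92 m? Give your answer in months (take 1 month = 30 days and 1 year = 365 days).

t ≈ 11.1 months

A = 372 acres = 1.505 × 10^6 m²
ΔV = Sy × A × Δh = 0.04 × 1.505 × 10^6 × 3.92 = 2.361 × 10^5 m³
Net withdrawal = 0.355 − 0.0952 = 0.2598 million m³/yr = 711.8 m³/d
t = ΔV / Q = 2.361 × 10^5 m³ / 711.8 m³/d = 331.6 d
t = 331.6 d ≈ 11.05 months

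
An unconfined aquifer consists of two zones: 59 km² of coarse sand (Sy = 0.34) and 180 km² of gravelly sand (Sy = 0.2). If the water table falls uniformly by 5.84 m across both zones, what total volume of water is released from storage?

ΔV ≈ 3.27 × 10^8 m³

A₁ = 59 km² = 5.9 × 10^7 m²; A₂ = 180 km² = 1.8 × 10^8 m²
ΔV₁ = 0.34 × 5.9 × 10^7 × 5.84 = 1.172 × 10^8 m³
ΔV₂ = 0.2 × 1.8 × 10^8 × 5.84 = 2.102 × 10^8 m³
ΔV = ΔV₁ + ΔV₂ = 3.274 × 10^8 m³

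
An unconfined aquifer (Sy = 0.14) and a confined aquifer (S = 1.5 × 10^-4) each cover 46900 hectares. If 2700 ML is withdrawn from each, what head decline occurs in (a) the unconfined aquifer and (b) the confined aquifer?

Δh_u ≈ 0.0411 m; Δh_c ≈ 38.4 m

A = 46900 hectares = 4.69 × 10^8 m²
ΔV = 2700 ML = 2.7 × 10^6 m³
Unconfined: Δh_u = ΔV/(Sy·A) = 2.7 × 10^6/(0.14 × 4.69 × 10^8) = 0.04112 m
Confined: Δh_c = ΔV/(S·A) = 2.7 × 10^6/(1.5 × 10^-4 × 4.69 × 10^8) = 38.38 m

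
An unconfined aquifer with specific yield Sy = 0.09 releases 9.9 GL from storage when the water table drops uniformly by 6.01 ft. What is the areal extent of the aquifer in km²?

A ≈ 60 km²

Δh = 6.01 ft = 1.832 m
ΔV = 9.9 GL = 9.9 × 10^6 m³
A = ΔV / (Sy × Δh) = 9.9 × 10^6 / (0.09 × 1.832) = 6.005 × 10^7 m²
A = 6.005 × 10^7 m² = 60.05 km²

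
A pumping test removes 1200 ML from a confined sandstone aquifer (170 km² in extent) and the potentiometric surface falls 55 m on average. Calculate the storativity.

A = 170 km² = 1.7 × 10^8 m²
ΔV = 1200 ML = 1.2 × 10^6 m³
S = ΔV / (A × Δh) = 1.2 × 10^6 m³ / (1.7 × 10^8 m² × 55 m) = 1.283 × 10^-4

S ≈ 1.3 × 10^-4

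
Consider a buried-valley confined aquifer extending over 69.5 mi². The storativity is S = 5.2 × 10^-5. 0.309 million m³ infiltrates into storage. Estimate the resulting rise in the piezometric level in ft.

A = 69.5 mi² = 1.8 × 10^8 m²
ΔV = 0.309 million m³ = 3.09 × 10^5 m³
Δh = ΔV / (S × A) = 3.09 × 10^5 m³ / (5.2 × 10^-5 × 1.8 × 10^8 m²) = 33.01 m
Δh = 33.01 m = 108.3 ft

Δh ≈ 108 ft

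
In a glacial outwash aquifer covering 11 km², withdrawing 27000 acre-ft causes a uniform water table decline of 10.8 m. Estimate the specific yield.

A = 11 km² = 1.1 × 10^7 m²
ΔV = 27000 acre-ft = 3.33 × 10^7 m³
Sy = ΔV / (A × Δh) = 3.33 × 10^7 m³ / (1.1 × 10^7 m² × 10.8 m) = 0.2803

Sy ≈ 0.28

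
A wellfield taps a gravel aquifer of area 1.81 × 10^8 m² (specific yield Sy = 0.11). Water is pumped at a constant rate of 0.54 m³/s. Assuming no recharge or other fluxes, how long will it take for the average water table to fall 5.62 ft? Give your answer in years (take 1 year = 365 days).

t ≈ 2 years

Δh = 5.62 ft = 1.713 m
ΔV = Sy × A × Δh = 0.11 × 1.81 × 10^8 × 1.713 = 3.411 × 10^7 m³
Q = 0.54 m³/s = 46660 m³/d
t = ΔV / Q = 3.411 × 10^7 m³ / 46660 m³/d = 731 d
t = 731 d ≈ 2.003 years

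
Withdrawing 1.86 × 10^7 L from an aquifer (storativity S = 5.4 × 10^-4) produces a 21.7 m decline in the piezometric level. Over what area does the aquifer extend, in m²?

ΔV = 1.86 × 10^7 L = 18600 m³
A = ΔV / (S × Δh) = 18600 / (5.4 × 10^-4 × 21.7) = 1.587 × 10^6 m²

A ≈ 1.59 × 10^6 m²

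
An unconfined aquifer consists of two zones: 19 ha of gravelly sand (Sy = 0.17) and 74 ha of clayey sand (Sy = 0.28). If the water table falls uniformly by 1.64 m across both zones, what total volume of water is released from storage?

A₁ = 19 ha = 1.9 × 10^5 m²; A₂ = 74 ha = 7.4 × 10^5 m²
ΔV₁ = 0.17 × 1.9 × 10^5 × 1.64 = 52970 m³
ΔV₂ = 0.28 × 7.4 × 10^5 × 1.64 = 3.398 × 10^5 m³
ΔV = ΔV₁ + ΔV₂ = 3.928 × 10^5 m³

ΔV ≈ 3.93 × 10^5 m³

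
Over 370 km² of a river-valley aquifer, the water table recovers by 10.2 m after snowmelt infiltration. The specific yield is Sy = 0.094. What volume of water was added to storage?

A = 370 km² = 3.7 × 10^8 m²
ΔV = Sy × A × Δh = 0.094 × 3.7 × 10^8 m² × 10.2 m = 3.548 × 10^8 m³

ΔV ≈ 3.55 × 10^8 m³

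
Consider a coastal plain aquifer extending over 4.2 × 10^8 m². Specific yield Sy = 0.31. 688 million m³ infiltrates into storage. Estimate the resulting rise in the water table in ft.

Δh ≈ 17.3 ft

ΔV = 688 million m³ = 6.88 × 10^8 m³
Δh = ΔV / (Sy × A) = 6.88 × 10^8 m³ / (0.31 × 4.2 × 10^8 m²) = 5.284 m
Δh = 5.284 m = 17.34 ft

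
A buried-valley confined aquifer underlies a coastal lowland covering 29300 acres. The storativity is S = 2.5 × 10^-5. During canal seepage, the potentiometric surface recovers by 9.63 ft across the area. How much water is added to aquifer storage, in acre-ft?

ΔV ≈ 7.05 acre-ft

A = 29300 acres = 1.186 × 10^8 m²
Δh = 9.63 ft = 2.935 m
ΔV = S × A × Δh = 2.5 × 10^-5 × 1.186 × 10^8 m² × 2.935 m = 8701 m³
ΔV = 8701 m³ = 7.054 acre-ft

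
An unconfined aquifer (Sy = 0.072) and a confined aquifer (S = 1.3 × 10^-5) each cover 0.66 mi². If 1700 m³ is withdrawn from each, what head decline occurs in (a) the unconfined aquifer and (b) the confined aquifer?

A = 0.66 mi² = 1.709 × 10^6 m²
Unconfined: Δh_u = ΔV/(Sy·A) = 1700/(0.072 × 1.709 × 10^6) = 0.01381 m
Confined: Δh_c = ΔV/(S·A) = 1700/(1.3 × 10^-5 × 1.709 × 10^6) = 76.5 m

Δh_u ≈ 0.0138 m; Δh_c ≈ 76.5 m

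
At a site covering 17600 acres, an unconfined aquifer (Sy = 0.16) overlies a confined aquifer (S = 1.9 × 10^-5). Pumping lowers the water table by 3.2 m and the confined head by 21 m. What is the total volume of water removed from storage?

ΔV ≈ 3.65 × 10^7 m³

A = 17600 acres = 7.122 × 10^7 m²
Unconfined: ΔV_u = Sy × A × Δh_u = 0.16 × 7.122 × 10^7 × 3.2 = 3.647 × 10^7 m³
Confined: ΔV_c = S × A × Δh_c = 1.9 × 10^-5 × 7.122 × 10^7 × 21 = 28420 m³
Total ΔV = 3.647 × 10^7 + 28420 = 3.65 × 10^7 m³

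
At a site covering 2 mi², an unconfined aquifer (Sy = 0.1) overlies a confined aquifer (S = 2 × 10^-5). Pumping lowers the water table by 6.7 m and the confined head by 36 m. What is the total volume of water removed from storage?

ΔV ≈ 3.47 × 10^6 m³

A = 2 mi² = 5.18 × 10^6 m²
Unconfined: ΔV_u = Sy × A × Δh_u = 0.1 × 5.18 × 10^6 × 6.7 = 3.471 × 10^6 m³
Confined: ΔV_c = S × A × Δh_c = 2 × 10^-5 × 5.18 × 10^6 × 36 = 3730 m³
Total ΔV = 3.471 × 10^6 + 3730 = 3.474 × 10^6 m³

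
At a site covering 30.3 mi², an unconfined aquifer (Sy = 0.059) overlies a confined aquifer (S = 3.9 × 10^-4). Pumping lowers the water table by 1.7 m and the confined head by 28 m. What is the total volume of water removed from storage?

ΔV ≈ 8.73 × 10^6 m³

A = 30.3 mi² = 7.848 × 10^7 m²
Unconfined: ΔV_u = Sy × A × Δh_u = 0.059 × 7.848 × 10^7 × 1.7 = 7.871 × 10^6 m³
Confined: ΔV_c = S × A × Δh_c = 3.9 × 10^-4 × 7.848 × 10^7 × 28 = 8.57 × 10^5 m³
Total ΔV = 7.871 × 10^6 + 8.57 × 10^5 = 8.728 × 10^6 m³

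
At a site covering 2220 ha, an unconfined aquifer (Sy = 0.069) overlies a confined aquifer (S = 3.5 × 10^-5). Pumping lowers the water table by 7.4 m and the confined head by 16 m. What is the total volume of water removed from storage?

A = 2220 ha = 2.22 × 10^7 m²
Unconfined: ΔV_u = Sy × A × Δh_u = 0.069 × 2.22 × 10^7 × 7.4 = 1.134 × 10^7 m³
Confined: ΔV_c = S × A × Δh_c = 3.5 × 10^-5 × 2.22 × 10^7 × 16 = 12430 m³
Total ΔV = 1.134 × 10^7 + 12430 = 1.135 × 10^7 m³

ΔV ≈ 1.13 × 10^7 m³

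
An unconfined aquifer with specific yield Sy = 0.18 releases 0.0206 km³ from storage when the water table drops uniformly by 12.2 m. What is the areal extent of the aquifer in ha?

A ≈ 938 ha

ΔV = 0.0206 km³ = 2.06 × 10^7 m³
A = ΔV / (Sy × Δh) = 2.06 × 10^7 / (0.18 × 12.2) = 9.381 × 10^6 m²
A = 9.381 × 10^6 m² = 938.1 ha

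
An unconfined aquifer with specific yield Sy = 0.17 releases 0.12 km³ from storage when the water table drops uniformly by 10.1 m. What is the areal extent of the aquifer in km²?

ΔV = 0.12 km³ = 1.2 × 10^8 m³
A = ΔV / (Sy × Δh) = 1.2 × 10^8 / (0.17 × 10.1) = 6.989 × 10^7 m²
A = 6.989 × 10^7 m² = 69.89 km²

A ≈ 69.9 km²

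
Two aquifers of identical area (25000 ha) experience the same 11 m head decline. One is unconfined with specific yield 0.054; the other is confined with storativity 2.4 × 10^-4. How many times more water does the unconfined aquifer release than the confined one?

A = 25000 ha = 2.5 × 10^8 m²
Unconfined: ΔV_u = Sy × A × Δh = 0.054 × 2.5 × 10^8 × 11 = 1.485 × 10^8 m³
Confined: ΔV_c = S × A × Δh = 2.4 × 10^-4 × 2.5 × 10^8 × 11 = 6.6 × 10^5 m³
Ratio = ΔV_u / ΔV_c = Sy / S = 0.054 / 2.4 × 10^-4 = 225

ΔV_u / ΔV_c ≈ 225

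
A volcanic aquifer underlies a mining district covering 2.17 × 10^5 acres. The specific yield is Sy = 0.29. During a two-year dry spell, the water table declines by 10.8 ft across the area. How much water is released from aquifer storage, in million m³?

A = 2.17 × 10^5 acres = 8.782 × 10^8 m²
Δh = 10.8 ft = 3.292 m
ΔV = Sy × A × Δh = 0.29 × 8.782 × 10^8 m² × 3.292 m = 8.383 × 10^8 m³
ΔV = 8.383 × 10^8 m³ = 838.3 million m³

ΔV ≈ 838 million m³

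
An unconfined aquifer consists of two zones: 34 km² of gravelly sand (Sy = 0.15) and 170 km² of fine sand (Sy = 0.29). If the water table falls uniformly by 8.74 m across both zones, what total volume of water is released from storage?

A₁ = 34 km² = 3.4 × 10^7 m²; A₂ = 170 km² = 1.7 × 10^8 m²
ΔV₁ = 0.15 × 3.4 × 10^7 × 8.74 = 4.457 × 10^7 m³
ΔV₂ = 0.29 × 1.7 × 10^8 × 8.74 = 4.309 × 10^8 m³
ΔV = ΔV₁ + ΔV₂ = 4.755 × 10^8 m³

ΔV ≈ 4.75 × 10^8 m³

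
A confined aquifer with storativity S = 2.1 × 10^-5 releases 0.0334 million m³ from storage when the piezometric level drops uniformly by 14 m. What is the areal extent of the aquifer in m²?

ΔV = 0.0334 million m³ = 33400 m³
A = ΔV / (S × Δh) = 33400 / (2.1 × 10^-5 × 14) = 1.136 × 10^8 m²

A ≈ 1.14 × 10^8 m²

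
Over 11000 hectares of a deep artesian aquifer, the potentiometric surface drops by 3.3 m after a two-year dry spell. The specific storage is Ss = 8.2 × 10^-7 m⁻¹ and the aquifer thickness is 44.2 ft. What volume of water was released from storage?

b = 44.2 ft = 13.47 m
S = Ss × b = 8.2 × 10^-7 m⁻¹ × 13.47 m = 1.105 × 10^-5
A = 11000 hectares = 1.1 × 10^8 m²
ΔV = S × A × Δh = 1.105 × 10^-5 × 1.1 × 10^8 m² × 3.3 m = 4010 m³

ΔV ≈ 4010 m³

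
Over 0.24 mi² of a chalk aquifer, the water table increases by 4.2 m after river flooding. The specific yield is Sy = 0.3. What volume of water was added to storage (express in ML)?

A = 0.24 mi² = 6.216 × 10^5 m²
ΔV = Sy × A × Δh = 0.3 × 6.216 × 10^5 m² × 4.2 m = 7.832 × 10^5 m³
ΔV = 7.832 × 10^5 m³ = 783.2 ML

ΔV ≈ 783 ML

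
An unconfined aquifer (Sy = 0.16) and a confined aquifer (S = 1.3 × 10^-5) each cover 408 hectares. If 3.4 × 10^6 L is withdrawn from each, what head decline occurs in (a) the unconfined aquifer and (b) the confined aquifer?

A = 408 hectares = 4.08 × 10^6 m²
ΔV = 3.4 × 10^6 L = 3400 m³
Unconfined: Δh_u = ΔV/(Sy·A) = 3400/(0.16 × 4.08 × 10^6) = 0.005208 m
Confined: Δh_c = ΔV/(S·A) = 3400/(1.3 × 10^-5 × 4.08 × 10^6) = 64.1 m

Δh_u ≈ 0.00521 m; Δh_c ≈ 64.1 m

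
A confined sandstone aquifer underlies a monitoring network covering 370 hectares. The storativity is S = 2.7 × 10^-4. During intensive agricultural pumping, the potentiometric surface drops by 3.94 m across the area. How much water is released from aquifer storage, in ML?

ΔV ≈ 3.94 ML

A = 370 hectares = 3.7 × 10^6 m²
ΔV = S × A × Δh = 2.7 × 10^-4 × 3.7 × 10^6 m² × 3.94 m = 3936 m³
ΔV = 3936 m³ = 3.936 ML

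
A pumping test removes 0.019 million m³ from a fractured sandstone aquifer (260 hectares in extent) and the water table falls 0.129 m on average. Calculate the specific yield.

Sy ≈ 0.057

A = 260 hectares = 2.6 × 10^6 m²
ΔV = 0.019 million m³ = 19000 m³
Sy = ΔV / (A × Δh) = 19000 m³ / (2.6 × 10^6 m² × 0.129 m) = 0.05665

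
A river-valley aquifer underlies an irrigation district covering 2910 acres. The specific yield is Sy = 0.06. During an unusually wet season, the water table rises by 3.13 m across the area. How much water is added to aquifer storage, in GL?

ΔV ≈ 2.21 GL

A = 2910 acres = 1.178 × 10^7 m²
ΔV = Sy × A × Δh = 0.06 × 1.178 × 10^7 m² × 3.13 m = 2.212 × 10^6 m³
ΔV = 2.212 × 10^6 m³ = 2.212 GL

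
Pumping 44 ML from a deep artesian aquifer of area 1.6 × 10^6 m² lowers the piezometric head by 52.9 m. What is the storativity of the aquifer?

S ≈ 5.2 × 10^-4

ΔV = 44 ML = 44000 m³
S = ΔV / (A × Δh) = 44000 m³ / (1.6 × 10^6 m² × 52.9 m) = 5.198 × 10^-4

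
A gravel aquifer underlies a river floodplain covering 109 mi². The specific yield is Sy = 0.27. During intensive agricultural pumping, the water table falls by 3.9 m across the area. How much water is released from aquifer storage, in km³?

A = 109 mi² = 2.823 × 10^8 m²
ΔV = Sy × A × Δh = 0.27 × 2.823 × 10^8 m² × 3.9 m = 2.973 × 10^8 m³
ΔV = 2.973 × 10^8 m³ = 0.2973 km³

ΔV ≈ 0.297 km³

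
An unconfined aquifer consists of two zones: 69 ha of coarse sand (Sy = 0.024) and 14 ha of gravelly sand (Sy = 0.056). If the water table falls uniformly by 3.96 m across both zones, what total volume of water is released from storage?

A₁ = 69 ha = 6.9 × 10^5 m²; A₂ = 14 ha = 1.4 × 10^5 m²
ΔV₁ = 0.024 × 6.9 × 10^5 × 3.96 = 65580 m³
ΔV₂ = 0.056 × 1.4 × 10^5 × 3.96 = 31050 m³
ΔV = ΔV₁ + ΔV₂ = 96620 m³

ΔV ≈ 96600 m³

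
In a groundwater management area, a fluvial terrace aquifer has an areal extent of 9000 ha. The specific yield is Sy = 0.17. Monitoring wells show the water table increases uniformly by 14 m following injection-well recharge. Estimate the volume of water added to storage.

A = 9000 ha = 9 × 10^7 m²
ΔV = Sy × A × Δh = 0.17 × 9 × 10^7 m² × 14 m = 2.142 × 10^8 m³

ΔV ≈ 2.14 × 10^8 m³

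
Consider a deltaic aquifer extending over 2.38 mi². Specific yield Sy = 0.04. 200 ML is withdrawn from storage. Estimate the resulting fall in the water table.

A = 2.38 mi² = 6.164 × 10^6 m²
ΔV = 200 ML = 2 × 10^5 m³
Δh = ΔV / (Sy × A) = 2 × 10^5 m³ / (0.04 × 6.164 × 10^6 m²) = 0.8111 m

Δh ≈ 0.811 m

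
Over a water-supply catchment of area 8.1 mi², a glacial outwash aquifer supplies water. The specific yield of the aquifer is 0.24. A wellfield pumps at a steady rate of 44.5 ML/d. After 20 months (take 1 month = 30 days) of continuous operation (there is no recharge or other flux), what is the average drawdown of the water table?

Δh ≈ 5.3 m

A = 8.1 mi² = 2.098 × 10^7 m²
Q = 44.5 ML/d = 44500 m³/d
t = 20 months = 600 d
ΔV = Q × t = 44500 m³/d × 600 d = 2.67 × 10^7 m³
Δh = ΔV / (Sy × A) = 2.67 × 10^7 / (0.24 × 2.098 × 10^7) = 5.303 m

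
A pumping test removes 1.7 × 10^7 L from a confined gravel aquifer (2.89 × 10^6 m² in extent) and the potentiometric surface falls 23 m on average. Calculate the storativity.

ΔV = 1.7 × 10^7 L = 17000 m³
S = ΔV / (A × Δh) = 17000 m³ / (2.89 × 10^6 m² × 23 m) = 2.558 × 10^-4

S ≈ 2.6 × 10^-4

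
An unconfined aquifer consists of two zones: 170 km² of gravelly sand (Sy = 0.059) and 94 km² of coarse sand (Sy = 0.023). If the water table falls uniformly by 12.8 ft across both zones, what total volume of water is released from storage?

ΔV ≈ 4.76 × 10^7 m³

A₁ = 170 km² = 1.7 × 10^8 m²; A₂ = 94 km² = 9.4 × 10^7 m²
Δh = 12.8 ft = 3.901 m
ΔV₁ = 0.059 × 1.7 × 10^8 × 3.901 = 3.913 × 10^7 m³
ΔV₂ = 0.023 × 9.4 × 10^7 × 3.901 = 8.435 × 10^6 m³
ΔV = ΔV₁ + ΔV₂ = 4.757 × 10^7 m³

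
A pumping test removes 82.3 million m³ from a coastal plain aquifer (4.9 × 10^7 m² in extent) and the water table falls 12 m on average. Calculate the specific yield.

ΔV = 82.3 million m³ = 8.23 × 10^7 m³
Sy = ΔV / (A × Δh) = 8.23 × 10^7 m³ / (4.9 × 10^7 m² × 12 m) = 0.14

Sy ≈ 0.14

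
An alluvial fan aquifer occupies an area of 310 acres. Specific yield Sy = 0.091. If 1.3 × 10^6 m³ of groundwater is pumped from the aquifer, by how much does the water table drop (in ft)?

A = 310 acres = 1.255 × 10^6 m²
Δh = ΔV / (Sy × A) = 1.3 × 10^6 m³ / (0.091 × 1.255 × 10^6 m²) = 11.39 m
Δh = 11.39 m = 37.36 ft

Δh ≈ 37.4 ft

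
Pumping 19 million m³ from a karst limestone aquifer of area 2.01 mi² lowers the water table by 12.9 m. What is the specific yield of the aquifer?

Sy ≈ 0.28

A = 2.01 mi² = 5.206 × 10^6 m²
ΔV = 19 million m³ = 1.9 × 10^7 m³
Sy = ΔV / (A × Δh) = 1.9 × 10^7 m³ / (5.206 × 10^6 m² × 12.9 m) = 0.2829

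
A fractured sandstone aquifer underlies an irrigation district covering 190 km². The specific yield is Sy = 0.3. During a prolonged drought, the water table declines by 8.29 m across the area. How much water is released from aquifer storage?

ΔV ≈ 4.73 × 10^8 m³

A = 190 km² = 1.9 × 10^8 m²
ΔV = Sy × A × Δh = 0.3 × 1.9 × 10^8 m² × 8.29 m = 4.725 × 10^8 m³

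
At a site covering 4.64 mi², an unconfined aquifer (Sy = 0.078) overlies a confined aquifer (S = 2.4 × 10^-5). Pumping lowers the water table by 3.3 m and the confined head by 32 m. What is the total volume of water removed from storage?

ΔV ≈ 3.1 × 10^6 m³

A = 4.64 mi² = 1.202 × 10^7 m²
Unconfined: ΔV_u = Sy × A × Δh_u = 0.078 × 1.202 × 10^7 × 3.3 = 3.093 × 10^6 m³
Confined: ΔV_c = S × A × Δh_c = 2.4 × 10^-5 × 1.202 × 10^7 × 32 = 9229 m³
Total ΔV = 3.093 × 10^6 + 9229 = 3.103 × 10^6 m³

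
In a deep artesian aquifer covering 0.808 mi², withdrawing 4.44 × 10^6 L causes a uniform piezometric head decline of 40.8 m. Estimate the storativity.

A = 0.808 mi² = 2.093 × 10^6 m²
ΔV = 4.44 × 10^6 L = 4440 m³
S = ΔV / (A × Δh) = 4440 m³ / (2.093 × 10^6 m² × 40.8 m) = 5.2 × 10^-5

S ≈ 5.2 × 10^-5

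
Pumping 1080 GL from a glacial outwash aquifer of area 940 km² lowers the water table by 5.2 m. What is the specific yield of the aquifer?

A = 940 km² = 9.4 × 10^8 m²
ΔV = 1080 GL = 1.08 × 10^9 m³
Sy = ΔV / (A × Δh) = 1.08 × 10^9 m³ / (9.4 × 10^8 m² × 5.2 m) = 0.2209

Sy ≈ 0.22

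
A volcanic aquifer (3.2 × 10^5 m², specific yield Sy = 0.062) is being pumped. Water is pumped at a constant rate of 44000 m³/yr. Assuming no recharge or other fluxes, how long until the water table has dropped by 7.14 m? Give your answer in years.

t ≈ 3.22 years

ΔV = Sy × A × Δh = 0.062 × 3.2 × 10^5 × 7.14 = 1.417 × 10^5 m³
Q = 44000 m³/yr = 120.5 m³/d
t = ΔV / Q = 1.417 × 10^5 m³ / 120.5 m³/d = 1175 d
t = 1175 d ≈ 3.219 years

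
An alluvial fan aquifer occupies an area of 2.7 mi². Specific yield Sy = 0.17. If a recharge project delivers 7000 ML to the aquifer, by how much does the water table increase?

A = 2.7 mi² = 6.993 × 10^6 m²
ΔV = 7000 ML = 7 × 10^6 m³
Δh = ΔV / (Sy × A) = 7 × 10^6 m³ / (0.17 × 6.993 × 10^6 m²) = 5.888 m

Δh ≈ 5.89 m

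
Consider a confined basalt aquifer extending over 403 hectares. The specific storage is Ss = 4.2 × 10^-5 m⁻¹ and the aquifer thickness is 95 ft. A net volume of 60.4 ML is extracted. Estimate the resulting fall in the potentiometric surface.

b = 95 ft = 28.96 m
S = Ss × b = 4.2 × 10^-5 m⁻¹ × 28.96 m = 1.216 × 10^-3
A = 403 hectares = 4.03 × 10^6 m²
ΔV = 60.4 ML = 60400 m³
Δh = ΔV / (S × A) = 60400 m³ / (0.001216 × 4.03 × 10^6 m²) = 12.32 m

Δh ≈ 12.3 m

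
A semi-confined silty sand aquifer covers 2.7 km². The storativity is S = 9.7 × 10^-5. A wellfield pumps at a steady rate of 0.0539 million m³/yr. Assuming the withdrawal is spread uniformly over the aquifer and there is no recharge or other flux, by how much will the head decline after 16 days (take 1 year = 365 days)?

Δh ≈ 9.02 m

A = 2.7 km² = 2.7 × 10^6 m²
Q = 0.0539 million m³/yr = 147.7 m³/d
ΔV = Q × t = 147.7 m³/d × 16 d = 2363 m³
Δh = ΔV / (S × A) = 2363 / (9.7 × 10^-5 × 2.7 × 10^6) = 9.022 m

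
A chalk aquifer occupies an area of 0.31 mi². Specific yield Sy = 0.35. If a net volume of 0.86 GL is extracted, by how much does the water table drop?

Δh ≈ 3.06 m

A = 0.31 mi² = 8.029 × 10^5 m²
ΔV = 0.86 GL = 8.6 × 10^5 m³
Δh = ΔV / (Sy × A) = 8.6 × 10^5 m³ / (0.35 × 8.029 × 10^5 m²) = 3.06 m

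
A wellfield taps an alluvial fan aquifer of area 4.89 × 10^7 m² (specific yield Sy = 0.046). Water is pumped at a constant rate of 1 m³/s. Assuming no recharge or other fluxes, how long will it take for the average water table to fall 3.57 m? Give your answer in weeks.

ΔV = Sy × A × Δh = 0.046 × 4.89 × 10^7 × 3.57 = 8.03 × 10^6 m³
Q = 1 m³/s = 86400 m³/d
t = ΔV / Q = 8.03 × 10^6 m³ / 86400 m³/d = 92.94 d
t = 92.94 d ≈ 13.28 weeks

t ≈ 13.3 weeks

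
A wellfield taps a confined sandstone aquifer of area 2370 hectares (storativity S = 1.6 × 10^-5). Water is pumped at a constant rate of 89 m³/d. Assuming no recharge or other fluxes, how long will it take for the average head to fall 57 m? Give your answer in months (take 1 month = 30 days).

A = 2370 hectares = 2.37 × 10^7 m²
ΔV = S × A × Δh = 1.6 × 10^-5 × 2.37 × 10^7 × 57 = 21610 m³
t = ΔV / Q = 21610 m³ / 89 m³/d = 242.9 d
t = 242.9 d ≈ 8.095 months

t ≈ 8.1 months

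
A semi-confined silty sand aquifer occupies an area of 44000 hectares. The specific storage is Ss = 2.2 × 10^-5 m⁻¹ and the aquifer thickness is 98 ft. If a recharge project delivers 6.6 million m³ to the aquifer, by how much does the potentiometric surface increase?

b = 98 ft = 29.87 m
S = Ss × b = 2.2 × 10^-5 m⁻¹ × 29.87 m = 6.571 × 10^-4
A = 44000 hectares = 4.4 × 10^8 m²
ΔV = 6.6 million m³ = 6.6 × 10^6 m³
Δh = ΔV / (S × A) = 6.6 × 10^6 m³ / (6.571 × 10^-4 × 4.4 × 10^8 m²) = 22.83 m

Δh ≈ 22.8 m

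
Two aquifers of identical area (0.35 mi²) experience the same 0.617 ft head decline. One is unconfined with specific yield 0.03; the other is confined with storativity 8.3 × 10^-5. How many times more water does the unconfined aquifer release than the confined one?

A = 0.35 mi² = 9.065 × 10^5 m²
Δh = 0.617 ft = 0.1881 m
Unconfined: ΔV_u = Sy × A × Δh = 0.03 × 9.065 × 10^5 × 0.1881 = 5114 m³
Confined: ΔV_c = S × A × Δh = 8.3 × 10^-5 × 9.065 × 10^5 × 0.1881 = 14.15 m³
Ratio = ΔV_u / ΔV_c = Sy / S = 0.03 / 8.3 × 10^-5 = 361.4

ΔV_u / ΔV_c ≈ 361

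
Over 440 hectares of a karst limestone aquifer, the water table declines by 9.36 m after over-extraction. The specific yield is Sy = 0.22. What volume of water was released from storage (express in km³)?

ΔV ≈ 0.00906 km³

A = 440 hectares = 4.4 × 10^6 m²
ΔV = Sy × A × Δh = 0.22 × 4.4 × 10^6 m² × 9.36 m = 9.06 × 10^6 m³
ΔV = 9.06 × 10^6 m³ = 0.00906 km³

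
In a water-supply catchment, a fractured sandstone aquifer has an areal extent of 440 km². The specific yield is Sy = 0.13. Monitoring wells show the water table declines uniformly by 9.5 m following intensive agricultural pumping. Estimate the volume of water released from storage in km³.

A = 440 km² = 4.4 × 10^8 m²
ΔV = Sy × A × Δh = 0.13 × 4.4 × 10^8 m² × 9.5 m = 5.434 × 10^8 m³
ΔV = 5.434 × 10^8 m³ = 0.5434 km³

ΔV ≈ 0.543 km³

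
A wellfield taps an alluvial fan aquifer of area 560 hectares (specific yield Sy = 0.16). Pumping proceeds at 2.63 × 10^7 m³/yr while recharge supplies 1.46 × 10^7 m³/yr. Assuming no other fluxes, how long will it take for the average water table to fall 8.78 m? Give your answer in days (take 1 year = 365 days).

t ≈ 245 days

A = 560 hectares = 5.6 × 10^6 m²
ΔV = Sy × A × Δh = 0.16 × 5.6 × 10^6 × 8.78 = 7.867 × 10^6 m³
Net withdrawal = 2.63 × 10^7 − 1.46 × 10^7 = 1.17 × 10^7 m³/yr = 32050 m³/d
t = ΔV / Q = 7.867 × 10^6 m³ / 32050 m³/d = 245.4 d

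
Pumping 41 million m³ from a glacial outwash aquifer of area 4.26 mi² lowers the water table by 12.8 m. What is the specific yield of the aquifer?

Sy ≈ 0.29

A = 4.26 mi² = 1.103 × 10^7 m²
ΔV = 41 million m³ = 4.1 × 10^7 m³
Sy = ΔV / (A × Δh) = 4.1 × 10^7 m³ / (1.103 × 10^7 m² × 12.8 m) = 0.2903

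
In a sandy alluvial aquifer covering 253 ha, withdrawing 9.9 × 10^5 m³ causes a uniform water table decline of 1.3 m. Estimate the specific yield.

A = 253 ha = 2.53 × 10^6 m²
Sy = ΔV / (A × Δh) = 9.9 × 10^5 m³ / (2.53 × 10^6 m² × 1.3 m) = 0.301

Sy ≈ 0.3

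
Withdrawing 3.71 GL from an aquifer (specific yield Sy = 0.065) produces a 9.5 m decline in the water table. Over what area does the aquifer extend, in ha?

ΔV = 3.71 GL = 3.71 × 10^6 m³
A = ΔV / (Sy × Δh) = 3.71 × 10^6 / (0.065 × 9.5) = 6.008 × 10^6 m²
A = 6.008 × 10^6 m² = 600.8 ha

A ≈ 601 ha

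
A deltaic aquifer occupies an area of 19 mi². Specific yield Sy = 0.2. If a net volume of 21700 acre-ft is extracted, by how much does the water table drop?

Δh ≈ 2.72 m

A = 19 mi² = 4.921 × 10^7 m²
ΔV = 21700 acre-ft = 2.677 × 10^7 m³
Δh = ΔV / (Sy × A) = 2.677 × 10^7 m³ / (0.2 × 4.921 × 10^7 m²) = 2.72 m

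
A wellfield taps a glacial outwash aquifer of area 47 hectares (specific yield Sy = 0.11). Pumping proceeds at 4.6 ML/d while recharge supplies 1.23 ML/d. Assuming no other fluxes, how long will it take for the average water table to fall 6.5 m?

t ≈ 99.7 days

A = 47 hectares = 4.7 × 10^5 m²
ΔV = Sy × A × Δh = 0.11 × 4.7 × 10^5 × 6.5 = 3.361 × 10^5 m³
Net withdrawal = 4.6 − 1.23 = 3.37 ML/d = 3370 m³/d
t = ΔV / Q = 3.361 × 10^5 m³ / 3370 m³/d = 99.72 d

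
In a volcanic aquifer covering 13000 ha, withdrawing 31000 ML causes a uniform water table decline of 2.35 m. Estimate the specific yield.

Sy ≈ 0.1

A = 13000 ha = 1.3 × 10^8 m²
ΔV = 31000 ML = 3.1 × 10^7 m³
Sy = ΔV / (A × Δh) = 3.1 × 10^7 m³ / (1.3 × 10^8 m² × 2.35 m) = 0.1015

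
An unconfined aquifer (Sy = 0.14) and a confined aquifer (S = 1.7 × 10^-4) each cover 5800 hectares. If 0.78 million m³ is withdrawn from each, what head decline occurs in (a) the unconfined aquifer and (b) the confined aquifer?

Δh_u ≈ 0.0961 m; Δh_c ≈ 79.1 m

A = 5800 hectares = 5.8 × 10^7 m²
ΔV = 0.78 million m³ = 7.8 × 10^5 m³
Unconfined: Δh_u = ΔV/(Sy·A) = 7.8 × 10^5/(0.14 × 5.8 × 10^7) = 0.09606 m
Confined: Δh_c = ΔV/(S·A) = 7.8 × 10^5/(1.7 × 10^-4 × 5.8 × 10^7) = 79.11 m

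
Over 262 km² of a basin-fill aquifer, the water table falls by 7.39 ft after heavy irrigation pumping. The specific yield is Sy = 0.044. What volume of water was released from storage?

ΔV ≈ 2.6 × 10^7 m³

A = 262 km² = 2.62 × 10^8 m²
Δh = 7.39 ft = 2.252 m
ΔV = Sy × A × Δh = 0.044 × 2.62 × 10^8 m² × 2.252 m = 2.597 × 10^7 m³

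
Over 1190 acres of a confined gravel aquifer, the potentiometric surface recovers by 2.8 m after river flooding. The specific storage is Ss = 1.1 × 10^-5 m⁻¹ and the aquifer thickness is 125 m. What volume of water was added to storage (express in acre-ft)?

ΔV ≈ 15 acre-ft

S = Ss × b = 1.1 × 10^-5 m⁻¹ × 125 m = 1.375 × 10^-3
A = 1190 acres = 4.816 × 10^6 m²
ΔV = S × A × Δh = 0.001375 × 4.816 × 10^6 m² × 2.8 m = 18540 m³
ΔV = 18540 m³ = 15.03 acre-ft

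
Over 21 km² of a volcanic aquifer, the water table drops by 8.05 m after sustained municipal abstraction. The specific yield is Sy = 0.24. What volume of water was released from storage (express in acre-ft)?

A = 21 km² = 2.1 × 10^7 m²
ΔV = Sy × A × Δh = 0.24 × 2.1 × 10^7 m² × 8.05 m = 4.057 × 10^7 m³
ΔV = 4.057 × 10^7 m³ = 32890 acre-ft

ΔV ≈ 32900 acre-ft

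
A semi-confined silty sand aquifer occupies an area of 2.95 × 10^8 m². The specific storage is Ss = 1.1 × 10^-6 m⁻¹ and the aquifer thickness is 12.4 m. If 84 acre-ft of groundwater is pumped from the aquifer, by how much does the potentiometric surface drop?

Δh ≈ 25.7 m

S = Ss × b = 1.1 × 10^-6 m⁻¹ × 12.4 m = 1.364 × 10^-5
ΔV = 84 acre-ft = 1.036 × 10^5 m³
Δh = ΔV / (S × A) = 1.036 × 10^5 m³ / (1.364 × 10^-5 × 2.95 × 10^8 m²) = 25.75 m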